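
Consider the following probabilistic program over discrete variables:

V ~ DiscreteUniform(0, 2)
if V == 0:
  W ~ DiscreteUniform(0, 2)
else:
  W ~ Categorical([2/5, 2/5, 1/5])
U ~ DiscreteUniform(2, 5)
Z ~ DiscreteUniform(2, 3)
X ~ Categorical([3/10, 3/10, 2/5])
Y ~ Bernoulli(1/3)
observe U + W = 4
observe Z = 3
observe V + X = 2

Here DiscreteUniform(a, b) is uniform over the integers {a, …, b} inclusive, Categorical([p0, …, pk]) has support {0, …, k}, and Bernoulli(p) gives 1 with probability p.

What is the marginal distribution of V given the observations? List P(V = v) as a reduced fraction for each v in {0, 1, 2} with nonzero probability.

P(V=0) = 2/5, P(V=1) = 3/10, P(V=2) = 3/10

Enumerate traces; 18 have nonzero weight after conditioning:
  (V=0, W=0, U=4, Z=3, X=2, Y=0) weight 1/270
  (V=0, W=0, U=4, Z=3, X=2, Y=1) weight 1/540
  (V=0, W=1, U=3, Z=3, X=2, Y=0) weight 1/270
  (V=0, W=1, U=3, Z=3, X=2, Y=1) weight 1/540
  (V=0, W=2, U=2, Z=3, X=2, Y=0) weight 1/270
  (V=0, W=2, U=2, Z=3, X=2, Y=1) weight 1/540
  (V=1, W=0, U=4, Z=3, X=1, Y=0) weight 1/300
  (V=1, W=0, U=4, Z=3, X=1, Y=1) weight 1/600
  (V=2, W=0, U=4, Z=3, X=0, Y=0) weight 1/300
  … 9 more
Group by V:
  weight(V=0) = 1/60
  weight(V=1) = 1/80
  weight(V=2) = 1/80
Total weight = 1/60 + 1/80 + 1/80 = 1/24
P(V=0 | obs) = 1/60 / 1/24 = 2/5
P(V=1 | obs) = 1/80 / 1/24 = 3/10
P(V=2 | obs) = 1/80 / 1/24 = 3/10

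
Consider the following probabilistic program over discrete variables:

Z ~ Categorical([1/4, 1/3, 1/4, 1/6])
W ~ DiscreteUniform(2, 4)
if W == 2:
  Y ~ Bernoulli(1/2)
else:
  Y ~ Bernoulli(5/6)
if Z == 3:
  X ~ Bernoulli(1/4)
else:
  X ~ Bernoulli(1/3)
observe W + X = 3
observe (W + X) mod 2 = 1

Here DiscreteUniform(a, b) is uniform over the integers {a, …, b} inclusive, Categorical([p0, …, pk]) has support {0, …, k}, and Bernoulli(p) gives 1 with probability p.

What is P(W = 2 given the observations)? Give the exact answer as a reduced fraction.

P(W = 2 | obs) = 23/72

Enumerate traces; 16 have nonzero weight after conditioning:
  (Z=0, W=2, Y=0, X=1) weight 1/72
  (Z=0, W=2, Y=1, X=1) weight 1/72
  (Z=0, W=3, Y=0, X=0) weight 1/108
  (Z=0, W=3, Y=1, X=0) weight 5/108
  (Z=1, W=2, Y=0, X=1) weight 1/54
  (Z=1, W=2, Y=1, X=1) weight 1/54
  (Z=1, W=3, Y=0, X=0) weight 1/81
  (Z=1, W=3, Y=1, X=0) weight 5/81
  … 8 more
Group by W:
  weight(W=2) = 23/216
  weight(W=3) = 49/216
Total weight = 23/216 + 49/216 = 1/3
P(W=2 | obs) = 23/216 / 1/3 = 23/72
P(W=3 | obs) = 49/216 / 1/3 = 49/72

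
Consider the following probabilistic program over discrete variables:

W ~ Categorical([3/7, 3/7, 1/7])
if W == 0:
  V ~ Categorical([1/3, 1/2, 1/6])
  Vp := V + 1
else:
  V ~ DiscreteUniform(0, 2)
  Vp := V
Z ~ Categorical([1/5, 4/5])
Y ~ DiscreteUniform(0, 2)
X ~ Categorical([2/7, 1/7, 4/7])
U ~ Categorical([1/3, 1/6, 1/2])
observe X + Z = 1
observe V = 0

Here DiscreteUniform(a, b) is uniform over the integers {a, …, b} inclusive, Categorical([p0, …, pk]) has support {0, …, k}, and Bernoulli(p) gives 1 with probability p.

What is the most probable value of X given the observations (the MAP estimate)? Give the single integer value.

Enumerate traces; 54 have nonzero weight after conditioning:
  (W=0, V=0, Z=0, Y=0, X=1, U=0) weight 1/2205
  (W=0, V=0, Z=0, Y=0, X=1, U=1) weight 1/4410
  (W=0, V=0, Z=0, Y=0, X=1, U=2) weight 1/1470
  (W=0, V=0, Z=0, Y=1, X=1, U=0) weight 1/2205
  (W=0, V=0, Z=0, Y=1, X=1, U=1) weight 1/4410
  (W=0, V=0, Z=0, Y=1, X=1, U=2) weight 1/1470
  (W=0, V=0, Z=0, Y=2, X=1, U=0) weight 1/2205
  (W=0, V=0, Z=0, Y=2, X=1, U=1) weight 1/4410
  (W=0, V=0, Z=1, Y=0, X=0, U=0) weight 8/2205
  … 45 more
Group by X:
  weight(X=0) = 8/105
  weight(X=1) = 1/105
Total weight = 8/105 + 1/105 = 3/35
P(X=0 | obs) = 8/105 / 3/35 = 8/9
P(X=1 | obs) = 1/105 / 3/35 = 1/9
argmax = 0

argmax_v P(X = v | obs) = 0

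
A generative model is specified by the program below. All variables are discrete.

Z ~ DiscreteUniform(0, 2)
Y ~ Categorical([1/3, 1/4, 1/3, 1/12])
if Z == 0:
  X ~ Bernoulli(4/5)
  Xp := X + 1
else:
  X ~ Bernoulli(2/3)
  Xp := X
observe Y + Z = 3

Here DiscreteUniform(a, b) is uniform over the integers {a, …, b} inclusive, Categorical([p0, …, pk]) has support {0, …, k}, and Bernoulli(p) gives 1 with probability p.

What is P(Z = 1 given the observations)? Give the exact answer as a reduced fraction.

P(Z = 1 | obs) = 1/2

Enumerate traces; 6 have nonzero weight after conditioning:
  (Z=0, Y=3, X=0) weight 1/180
  (Z=0, Y=3, X=1) weight 1/45
  (Z=1, Y=2, X=0) weight 1/27
  (Z=1, Y=2, X=1) weight 2/27
  (Z=2, Y=1, X=0) weight 1/36
  (Z=2, Y=1, X=1) weight 1/18
Group by Z:
  weight(Z=0) = 1/36
  weight(Z=1) = 1/9
  weight(Z=2) = 1/12
Total weight = 1/36 + 1/9 + 1/12 = 2/9
P(Z=0 | obs) = 1/36 / 2/9 = 1/8
P(Z=1 | obs) = 1/9 / 2/9 = 1/2
P(Z=2 | obs) = 1/12 / 2/9 = 3/8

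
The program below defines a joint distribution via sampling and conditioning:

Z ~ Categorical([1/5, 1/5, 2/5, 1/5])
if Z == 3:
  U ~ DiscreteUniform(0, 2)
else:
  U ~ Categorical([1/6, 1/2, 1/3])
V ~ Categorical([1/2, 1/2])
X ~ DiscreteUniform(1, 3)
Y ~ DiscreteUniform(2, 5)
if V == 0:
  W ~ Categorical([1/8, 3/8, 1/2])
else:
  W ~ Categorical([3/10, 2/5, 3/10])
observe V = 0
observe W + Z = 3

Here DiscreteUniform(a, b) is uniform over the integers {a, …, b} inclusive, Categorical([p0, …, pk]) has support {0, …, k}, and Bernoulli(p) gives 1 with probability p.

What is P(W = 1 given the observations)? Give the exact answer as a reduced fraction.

Enumerate traces; 108 have nonzero weight after conditioning:
  (Z=1, U=0, V=0, X=1, Y=2, W=2) weight 1/1440
  (Z=1, U=0, V=0, X=1, Y=3, W=2) weight 1/1440
  (Z=1, U=0, V=0, X=1, Y=4, W=2) weight 1/1440
  (Z=1, U=0, V=0, X=1, Y=5, W=2) weight 1/1440
  (Z=1, U=0, V=0, X=2, Y=2, W=2) weight 1/1440
  (Z=1, U=0, V=0, X=2, Y=3, W=2) weight 1/1440
  (Z=1, U=0, V=0, X=2, Y=4, W=2) weight 1/1440
  (Z=1, U=0, V=0, X=2, Y=5, W=2) weight 1/1440
  (Z=2, U=0, V=0, X=1, Y=2, W=1) weight 1/960
  (Z=3, U=0, V=0, X=1, Y=2, W=0) weight 1/2880
  … 98 more
Group by W:
  weight(W=0) = 1/80
  weight(W=1) = 3/40
  weight(W=2) = 1/20
Total weight = 1/80 + 3/40 + 1/20 = 11/80
P(W=0 | obs) = 1/80 / 11/80 = 1/11
P(W=1 | obs) = 3/40 / 11/80 = 6/11
P(W=2 | obs) = 1/20 / 11/80 = 4/11

P(W = 1 | obs) = 6/11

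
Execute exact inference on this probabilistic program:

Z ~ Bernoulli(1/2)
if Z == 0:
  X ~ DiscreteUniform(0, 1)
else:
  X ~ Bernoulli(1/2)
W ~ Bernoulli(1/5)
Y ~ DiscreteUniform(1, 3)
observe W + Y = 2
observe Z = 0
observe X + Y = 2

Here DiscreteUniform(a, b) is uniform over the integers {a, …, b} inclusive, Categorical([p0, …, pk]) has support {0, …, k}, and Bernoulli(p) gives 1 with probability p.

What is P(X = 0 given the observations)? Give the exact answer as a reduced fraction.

Enumerate traces; 2 have nonzero weight after conditioning:
  (Z=0, X=0, W=0, Y=2) weight 1/15
  (Z=0, X=1, W=1, Y=1) weight 1/60
Group by X:
  weight(X=0) = 1/15
  weight(X=1) = 1/60
Total weight = 1/15 + 1/60 = 1/12
P(X=0 | obs) = 1/15 / 1/12 = 4/5
P(X=1 | obs) = 1/60 / 1/12 = 1/5

P(X = 0 | obs) = 4/5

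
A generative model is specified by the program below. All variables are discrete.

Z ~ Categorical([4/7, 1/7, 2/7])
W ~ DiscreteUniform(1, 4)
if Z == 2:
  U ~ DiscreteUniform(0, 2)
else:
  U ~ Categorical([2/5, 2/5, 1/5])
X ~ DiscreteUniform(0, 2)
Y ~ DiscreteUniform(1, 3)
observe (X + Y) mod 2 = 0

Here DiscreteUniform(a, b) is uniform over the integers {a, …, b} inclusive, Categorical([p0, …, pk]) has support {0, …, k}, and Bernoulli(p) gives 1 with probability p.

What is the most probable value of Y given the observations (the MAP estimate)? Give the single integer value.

Enumerate traces; 144 have nonzero weight after conditioning:
  (Z=0, W=1, U=0, X=0, Y=2) weight 2/315
  (Z=0, W=1, U=0, X=1, Y=1) weight 2/315
  (Z=0, W=1, U=0, X=1, Y=3) weight 2/315
  (Z=0, W=1, U=0, X=2, Y=2) weight 2/315
  (Z=0, W=1, U=1, X=0, Y=2) weight 2/315
  (Z=0, W=1, U=1, X=1, Y=1) weight 2/315
  (Z=0, W=1, U=1, X=1, Y=3) weight 2/315
  (Z=0, W=1, U=1, X=2, Y=2) weight 2/315
  … 136 more
Group by Y:
  weight(Y=1) = 1/9
  weight(Y=2) = 2/9
  weight(Y=3) = 1/9
Total weight = 1/9 + 2/9 + 1/9 = 4/9
P(Y=1 | obs) = 1/9 / 4/9 = 1/4
P(Y=2 | obs) = 2/9 / 4/9 = 1/2
P(Y=3 | obs) = 1/9 / 4/9 = 1/4
argmax = 2

argmax_v P(Y = v | obs) = 2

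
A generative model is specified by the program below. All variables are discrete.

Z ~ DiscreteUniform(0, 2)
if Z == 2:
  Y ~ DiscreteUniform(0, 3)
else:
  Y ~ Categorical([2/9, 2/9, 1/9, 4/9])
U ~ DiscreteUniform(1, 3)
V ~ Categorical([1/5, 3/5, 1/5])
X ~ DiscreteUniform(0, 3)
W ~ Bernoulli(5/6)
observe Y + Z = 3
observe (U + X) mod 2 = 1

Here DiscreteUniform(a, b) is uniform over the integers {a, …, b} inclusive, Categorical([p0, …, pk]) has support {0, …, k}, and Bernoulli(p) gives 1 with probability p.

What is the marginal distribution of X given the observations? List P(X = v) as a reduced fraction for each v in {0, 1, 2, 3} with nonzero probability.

Enumerate traces; 108 have nonzero weight after conditioning:
  (Z=0, Y=3, U=1, V=0, X=0, W=0) weight 1/2430
  (Z=0, Y=3, U=1, V=0, X=0, W=1) weight 1/486
  (Z=0, Y=3, U=1, V=0, X=2, W=0) weight 1/2430
  (Z=0, Y=3, U=1, V=0, X=2, W=1) weight 1/486
  (Z=0, Y=3, U=1, V=1, X=0, W=0) weight 1/810
  (Z=0, Y=3, U=1, V=1, X=0, W=1) weight 1/162
  (Z=0, Y=3, U=1, V=1, X=2, W=0) weight 1/810
  (Z=0, Y=3, U=1, V=1, X=2, W=1) weight 1/162
  (Z=0, Y=3, U=2, V=0, X=1, W=0) weight 1/2430
  (Z=0, Y=3, U=2, V=0, X=3, W=0) weight 1/2430
  … 98 more
Group by X:
  weight(X=0) = 29/648
  weight(X=1) = 29/1296
  weight(X=2) = 29/648
  weight(X=3) = 29/1296
Total weight = 29/648 + 29/1296 + 29/648 + 29/1296 = 29/216
P(X=0 | obs) = 29/648 / 29/216 = 1/3
P(X=1 | obs) = 29/1296 / 29/216 = 1/6
P(X=2 | obs) = 29/648 / 29/216 = 1/3
P(X=3 | obs) = 29/1296 / 29/216 = 1/6

P(X=0) = 1/3, P(X=1) = 1/6, P(X=2) = 1/3, P(X=3) = 1/6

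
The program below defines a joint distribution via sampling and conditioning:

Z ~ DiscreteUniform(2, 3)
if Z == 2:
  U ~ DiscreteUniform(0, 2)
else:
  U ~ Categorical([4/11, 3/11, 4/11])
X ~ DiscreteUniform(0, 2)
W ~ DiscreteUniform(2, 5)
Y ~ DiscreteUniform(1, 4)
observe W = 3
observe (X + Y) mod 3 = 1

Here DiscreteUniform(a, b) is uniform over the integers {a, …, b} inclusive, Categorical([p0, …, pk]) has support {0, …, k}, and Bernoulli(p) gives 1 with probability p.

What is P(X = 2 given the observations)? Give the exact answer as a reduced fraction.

P(X = 2 | obs) = 1/4

Enumerate traces; 24 have nonzero weight after conditioning:
  (Z=2, U=0, X=0, W=3, Y=1) weight 1/288
  (Z=2, U=0, X=0, W=3, Y=4) weight 1/288
  (Z=2, U=0, X=1, W=3, Y=3) weight 1/288
  (Z=2, U=0, X=2, W=3, Y=2) weight 1/288
  (Z=2, U=1, X=0, W=3, Y=1) weight 1/288
  (Z=2, U=1, X=0, W=3, Y=4) weight 1/288
  (Z=2, U=1, X=1, W=3, Y=3) weight 1/288
  (Z=2, U=1, X=2, W=3, Y=2) weight 1/288
  … 16 more
Group by X:
  weight(X=0) = 1/24
  weight(X=1) = 1/48
  weight(X=2) = 1/48
Total weight = 1/24 + 1/48 + 1/48 = 1/12
P(X=0 | obs) = 1/24 / 1/12 = 1/2
P(X=1 | obs) = 1/48 / 1/12 = 1/4
P(X=2 | obs) = 1/48 / 1/12 = 1/4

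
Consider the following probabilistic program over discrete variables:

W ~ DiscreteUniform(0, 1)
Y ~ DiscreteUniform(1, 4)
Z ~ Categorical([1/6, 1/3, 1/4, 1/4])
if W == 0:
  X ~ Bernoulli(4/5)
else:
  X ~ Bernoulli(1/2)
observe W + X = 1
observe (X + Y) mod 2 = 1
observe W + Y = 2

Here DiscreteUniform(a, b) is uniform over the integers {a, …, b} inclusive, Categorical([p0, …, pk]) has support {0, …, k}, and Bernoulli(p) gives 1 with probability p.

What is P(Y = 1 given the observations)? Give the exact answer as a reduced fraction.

P(Y = 1 | obs) = 5/13

Enumerate traces; 8 have nonzero weight after conditioning:
  (W=0, Y=2, Z=0, X=1) weight 1/60
  (W=0, Y=2, Z=1, X=1) weight 1/30
  (W=0, Y=2, Z=2, X=1) weight 1/40
  (W=0, Y=2, Z=3, X=1) weight 1/40
  (W=1, Y=1, Z=0, X=0) weight 1/96
  (W=1, Y=1, Z=1, X=0) weight 1/48
  (W=1, Y=1, Z=2, X=0) weight 1/64
  (W=1, Y=1, Z=3, X=0) weight 1/64
Group by Y:
  weight(Y=1) = 1/16
  weight(Y=2) = 1/10
Total weight = 1/16 + 1/10 = 13/80
P(Y=1 | obs) = 1/16 / 13/80 = 5/13
P(Y=2 | obs) = 1/10 / 13/80 = 8/13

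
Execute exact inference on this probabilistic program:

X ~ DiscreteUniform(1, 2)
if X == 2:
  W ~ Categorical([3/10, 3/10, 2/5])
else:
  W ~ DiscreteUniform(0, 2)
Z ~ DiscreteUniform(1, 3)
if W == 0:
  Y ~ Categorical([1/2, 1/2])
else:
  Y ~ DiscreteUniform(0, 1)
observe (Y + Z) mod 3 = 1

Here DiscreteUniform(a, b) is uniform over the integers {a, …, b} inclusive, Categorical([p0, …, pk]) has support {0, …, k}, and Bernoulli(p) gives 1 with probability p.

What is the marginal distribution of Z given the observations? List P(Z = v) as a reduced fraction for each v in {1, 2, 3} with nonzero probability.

P(Z=1) = 1/2, P(Z=3) = 1/2

Enumerate traces; 12 have nonzero weight after conditioning:
  (X=1, W=0, Z=1, Y=0) weight 1/36
  (X=1, W=0, Z=3, Y=1) weight 1/36
  (X=1, W=1, Z=1, Y=0) weight 1/36
  (X=1, W=1, Z=3, Y=1) weight 1/36
  (X=1, W=2, Z=1, Y=0) weight 1/36
  (X=1, W=2, Z=3, Y=1) weight 1/36
  (X=2, W=0, Z=1, Y=0) weight 1/40
  (X=2, W=0, Z=3, Y=1) weight 1/40
  … 4 more
Group by Z:
  weight(Z=1) = 1/6
  weight(Z=3) = 1/6
Total weight = 1/6 + 1/6 = 1/3
P(Z=1 | obs) = 1/6 / 1/3 = 1/2
P(Z=3 | obs) = 1/6 / 1/3 = 1/2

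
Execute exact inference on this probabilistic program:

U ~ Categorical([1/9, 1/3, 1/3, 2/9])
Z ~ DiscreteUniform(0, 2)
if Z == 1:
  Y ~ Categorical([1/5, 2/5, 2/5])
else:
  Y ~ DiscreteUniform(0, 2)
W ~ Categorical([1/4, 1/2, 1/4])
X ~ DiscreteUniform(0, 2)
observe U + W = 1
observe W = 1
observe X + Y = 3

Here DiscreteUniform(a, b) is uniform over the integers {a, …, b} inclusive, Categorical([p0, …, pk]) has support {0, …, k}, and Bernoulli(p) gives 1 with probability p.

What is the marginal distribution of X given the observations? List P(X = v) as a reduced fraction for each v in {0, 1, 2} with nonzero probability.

P(X=1) = 1/2, P(X=2) = 1/2

Enumerate traces; 6 have nonzero weight after conditioning:
  (U=0, Z=0, Y=1, W=1, X=2) weight 1/486
  (U=0, Z=0, Y=2, W=1, X=1) weight 1/486
  (U=0, Z=1, Y=1, W=1, X=2) weight 1/405
  (U=0, Z=1, Y=2, W=1, X=1) weight 1/405
  (U=0, Z=2, Y=1, W=1, X=2) weight 1/486
  (U=0, Z=2, Y=2, W=1, X=1) weight 1/486
Group by X:
  weight(X=1) = 8/1215
  weight(X=2) = 8/1215
Total weight = 8/1215 + 8/1215 = 16/1215
P(X=1 | obs) = 8/1215 / 16/1215 = 1/2
P(X=2 | obs) = 8/1215 / 16/1215 = 1/2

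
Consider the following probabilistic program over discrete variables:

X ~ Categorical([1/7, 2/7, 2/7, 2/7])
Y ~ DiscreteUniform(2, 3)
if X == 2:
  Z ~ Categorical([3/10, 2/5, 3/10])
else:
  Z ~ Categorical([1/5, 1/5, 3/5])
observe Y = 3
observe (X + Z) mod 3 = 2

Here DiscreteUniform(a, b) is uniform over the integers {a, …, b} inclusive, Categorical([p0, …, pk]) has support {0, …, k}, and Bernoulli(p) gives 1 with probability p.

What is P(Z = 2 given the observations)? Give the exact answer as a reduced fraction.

P(Z = 2 | obs) = 9/14

Enumerate traces; 4 have nonzero weight after conditioning:
  (X=0, Y=3, Z=2) weight 3/70
  (X=1, Y=3, Z=1) weight 1/35
  (X=2, Y=3, Z=0) weight 3/70
  (X=3, Y=3, Z=2) weight 3/35
Group by Z:
  weight(Z=0) = 3/70
  weight(Z=1) = 1/35
  weight(Z=2) = 9/70
Total weight = 3/70 + 1/35 + 9/70 = 1/5
P(Z=0 | obs) = 3/70 / 1/5 = 3/14
P(Z=1 | obs) = 1/35 / 1/5 = 1/7
P(Z=2 | obs) = 9/70 / 1/5 = 9/14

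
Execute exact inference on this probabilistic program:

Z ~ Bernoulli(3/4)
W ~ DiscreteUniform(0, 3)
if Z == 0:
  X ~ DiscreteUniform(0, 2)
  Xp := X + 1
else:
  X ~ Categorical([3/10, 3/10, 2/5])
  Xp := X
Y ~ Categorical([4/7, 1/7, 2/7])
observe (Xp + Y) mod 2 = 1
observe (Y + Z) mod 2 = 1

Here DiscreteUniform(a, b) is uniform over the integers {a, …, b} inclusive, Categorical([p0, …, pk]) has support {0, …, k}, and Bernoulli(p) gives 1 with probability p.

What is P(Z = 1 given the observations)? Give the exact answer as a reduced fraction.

Enumerate traces; 12 have nonzero weight after conditioning:
  (Z=0, W=0, X=1, Y=1) weight 1/336
  (Z=0, W=1, X=1, Y=1) weight 1/336
  (Z=0, W=2, X=1, Y=1) weight 1/336
  (Z=0, W=3, X=1, Y=1) weight 1/336
  (Z=1, W=0, X=1, Y=0) weight 9/280
  (Z=1, W=0, X=1, Y=2) weight 9/560
  (Z=1, W=1, X=1, Y=0) weight 9/280
  (Z=1, W=1, X=1, Y=2) weight 9/560
  … 4 more
Group by Z:
  weight(Z=0) = 1/84
  weight(Z=1) = 27/140
Total weight = 1/84 + 27/140 = 43/210
P(Z=0 | obs) = 1/84 / 43/210 = 5/86
P(Z=1 | obs) = 27/140 / 43/210 = 81/86

P(Z = 1 | obs) = 81/86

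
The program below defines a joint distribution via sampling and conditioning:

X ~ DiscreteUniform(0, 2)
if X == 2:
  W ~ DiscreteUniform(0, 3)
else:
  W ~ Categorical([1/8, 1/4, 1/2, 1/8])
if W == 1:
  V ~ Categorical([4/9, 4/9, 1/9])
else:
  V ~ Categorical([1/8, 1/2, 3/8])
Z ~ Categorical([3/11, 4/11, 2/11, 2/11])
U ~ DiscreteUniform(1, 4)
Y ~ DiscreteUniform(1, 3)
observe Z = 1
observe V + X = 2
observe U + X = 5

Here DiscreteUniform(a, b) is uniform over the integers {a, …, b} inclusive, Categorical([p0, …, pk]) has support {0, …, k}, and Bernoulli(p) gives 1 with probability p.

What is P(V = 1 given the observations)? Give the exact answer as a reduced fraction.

P(V = 1 | obs) = 140/199

Enumerate traces; 24 have nonzero weight after conditioning:
  (X=1, W=0, V=1, Z=1, U=4, Y=1) weight 1/1584
  (X=1, W=0, V=1, Z=1, U=4, Y=2) weight 1/1584
  (X=1, W=0, V=1, Z=1, U=4, Y=3) weight 1/1584
  (X=1, W=1, V=1, Z=1, U=4, Y=1) weight 1/891
  (X=1, W=1, V=1, Z=1, U=4, Y=2) weight 1/891
  (X=1, W=1, V=1, Z=1, U=4, Y=3) weight 1/891
  (X=1, W=2, V=1, Z=1, U=4, Y=1) weight 1/396
  (X=1, W=2, V=1, Z=1, U=4, Y=2) weight 1/396
  (X=2, W=0, V=0, Z=1, U=3, Y=1) weight 1/3168
  … 15 more
Group by V:
  weight(V=0) = 59/9504
  weight(V=1) = 35/2376
Total weight = 59/9504 + 35/2376 = 199/9504
P(V=0 | obs) = 59/9504 / 199/9504 = 59/199
P(V=1 | obs) = 35/2376 / 199/9504 = 140/199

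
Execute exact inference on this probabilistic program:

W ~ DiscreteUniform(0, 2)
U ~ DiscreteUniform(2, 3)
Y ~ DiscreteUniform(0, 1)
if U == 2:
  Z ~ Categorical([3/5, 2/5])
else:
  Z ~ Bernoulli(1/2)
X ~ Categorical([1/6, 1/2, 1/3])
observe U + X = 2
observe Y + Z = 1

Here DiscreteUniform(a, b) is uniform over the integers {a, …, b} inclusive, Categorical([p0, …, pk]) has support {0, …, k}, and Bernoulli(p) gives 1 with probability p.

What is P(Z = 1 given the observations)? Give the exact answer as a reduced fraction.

Enumerate traces; 6 have nonzero weight after conditioning:
  (W=0, U=2, Y=0, Z=1, X=0) weight 1/180
  (W=0, U=2, Y=1, Z=0, X=0) weight 1/120
  (W=1, U=2, Y=0, Z=1, X=0) weight 1/180
  (W=1, U=2, Y=1, Z=0, X=0) weight 1/120
  (W=2, U=2, Y=0, Z=1, X=0) weight 1/180
  (W=2, U=2, Y=1, Z=0, X=0) weight 1/120
Group by Z:
  weight(Z=0) = 1/40
  weight(Z=1) = 1/60
Total weight = 1/40 + 1/60 = 1/24
P(Z=0 | obs) = 1/40 / 1/24 = 3/5
P(Z=1 | obs) = 1/60 / 1/24 = 2/5

P(Z = 1 | obs) = 2/5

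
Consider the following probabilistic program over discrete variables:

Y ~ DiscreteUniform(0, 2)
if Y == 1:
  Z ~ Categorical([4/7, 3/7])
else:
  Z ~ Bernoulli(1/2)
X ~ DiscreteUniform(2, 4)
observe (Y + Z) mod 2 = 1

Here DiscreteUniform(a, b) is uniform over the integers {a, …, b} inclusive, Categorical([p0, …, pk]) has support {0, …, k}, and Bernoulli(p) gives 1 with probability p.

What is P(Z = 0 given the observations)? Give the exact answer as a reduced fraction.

Enumerate traces; 9 have nonzero weight after conditioning:
  (Y=0, Z=1, X=2) weight 1/18
  (Y=0, Z=1, X=3) weight 1/18
  (Y=0, Z=1, X=4) weight 1/18
  (Y=1, Z=0, X=2) weight 4/63
  (Y=1, Z=0, X=3) weight 4/63
  (Y=1, Z=0, X=4) weight 4/63
  (Y=2, Z=1, X=2) weight 1/18
  (Y=2, Z=1, X=3) weight 1/18
  … 1 more
Group by Z:
  weight(Z=0) = 4/21
  weight(Z=1) = 1/3
Total weight = 4/21 + 1/3 = 11/21
P(Z=0 | obs) = 4/21 / 11/21 = 4/11
P(Z=1 | obs) = 1/3 / 11/21 = 7/11

P(Z = 0 | obs) = 4/11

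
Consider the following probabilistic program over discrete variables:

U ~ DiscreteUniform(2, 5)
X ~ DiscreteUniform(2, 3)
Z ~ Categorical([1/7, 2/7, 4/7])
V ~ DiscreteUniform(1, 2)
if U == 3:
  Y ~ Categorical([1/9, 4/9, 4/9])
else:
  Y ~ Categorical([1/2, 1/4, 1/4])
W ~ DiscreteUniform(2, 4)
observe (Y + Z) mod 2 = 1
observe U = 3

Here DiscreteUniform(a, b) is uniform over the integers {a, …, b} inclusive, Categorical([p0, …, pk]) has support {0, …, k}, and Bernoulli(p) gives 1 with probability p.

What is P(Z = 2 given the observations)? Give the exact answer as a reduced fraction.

P(Z = 2 | obs) = 8/15

Enumerate traces; 48 have nonzero weight after conditioning:
  (U=3, X=2, Z=0, V=1, Y=1, W=2) weight 1/756
  (U=3, X=2, Z=0, V=1, Y=1, W=3) weight 1/756
  (U=3, X=2, Z=0, V=1, Y=1, W=4) weight 1/756
  (U=3, X=2, Z=0, V=2, Y=1, W=2) weight 1/756
  (U=3, X=2, Z=0, V=2, Y=1, W=3) weight 1/756
  (U=3, X=2, Z=0, V=2, Y=1, W=4) weight 1/756
  (U=3, X=2, Z=1, V=1, Y=0, W=2) weight 1/1512
  (U=3, X=2, Z=1, V=1, Y=0, W=3) weight 1/1512
  (U=3, X=2, Z=2, V=1, Y=1, W=2) weight 1/189
  … 39 more
Group by Z:
  weight(Z=0) = 1/63
  weight(Z=1) = 5/126
  weight(Z=2) = 4/63
Total weight = 1/63 + 5/126 + 4/63 = 5/42
P(Z=0 | obs) = 1/63 / 5/42 = 2/15
P(Z=1 | obs) = 5/126 / 5/42 = 1/3
P(Z=2 | obs) = 4/63 / 5/42 = 8/15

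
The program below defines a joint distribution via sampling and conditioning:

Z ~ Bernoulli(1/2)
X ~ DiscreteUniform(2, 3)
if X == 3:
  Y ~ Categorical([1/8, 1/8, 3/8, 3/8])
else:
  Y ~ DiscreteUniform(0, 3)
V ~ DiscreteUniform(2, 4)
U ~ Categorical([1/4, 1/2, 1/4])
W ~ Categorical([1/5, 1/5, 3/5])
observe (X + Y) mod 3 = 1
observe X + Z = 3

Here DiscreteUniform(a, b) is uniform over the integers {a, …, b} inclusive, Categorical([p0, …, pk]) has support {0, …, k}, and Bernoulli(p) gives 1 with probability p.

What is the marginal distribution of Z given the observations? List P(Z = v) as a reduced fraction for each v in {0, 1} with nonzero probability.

P(Z=0) = 1/3, P(Z=1) = 2/3

Enumerate traces; 54 have nonzero weight after conditioning:
  (Z=0, X=3, Y=1, V=2, U=0, W=0) weight 1/1920
  (Z=0, X=3, Y=1, V=2, U=0, W=1) weight 1/1920
  (Z=0, X=3, Y=1, V=2, U=0, W=2) weight 1/640
  (Z=0, X=3, Y=1, V=2, U=1, W=0) weight 1/960
  (Z=0, X=3, Y=1, V=2, U=1, W=1) weight 1/960
  (Z=0, X=3, Y=1, V=2, U=1, W=2) weight 1/320
  (Z=0, X=3, Y=1, V=2, U=2, W=0) weight 1/1920
  (Z=0, X=3, Y=1, V=2, U=2, W=1) weight 1/1920
  (Z=1, X=2, Y=2, V=2, U=0, W=0) weight 1/960
  … 45 more
Group by Z:
  weight(Z=0) = 1/32
  weight(Z=1) = 1/16
Total weight = 1/32 + 1/16 = 3/32
P(Z=0 | obs) = 1/32 / 3/32 = 1/3
P(Z=1 | obs) = 1/16 / 3/32 = 2/3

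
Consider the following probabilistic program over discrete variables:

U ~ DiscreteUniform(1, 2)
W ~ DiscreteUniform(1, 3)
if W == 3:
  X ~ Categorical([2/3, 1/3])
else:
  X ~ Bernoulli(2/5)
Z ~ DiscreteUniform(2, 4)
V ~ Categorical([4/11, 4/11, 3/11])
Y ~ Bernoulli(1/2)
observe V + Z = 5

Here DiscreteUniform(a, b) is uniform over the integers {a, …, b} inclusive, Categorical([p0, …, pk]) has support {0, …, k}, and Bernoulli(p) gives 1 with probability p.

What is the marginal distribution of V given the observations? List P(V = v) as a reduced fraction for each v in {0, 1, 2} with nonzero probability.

P(V=1) = 4/7, P(V=2) = 3/7

Enumerate traces; 48 have nonzero weight after conditioning:
  (U=1, W=1, X=0, Z=3, V=2, Y=0) weight 1/220
  (U=1, W=1, X=0, Z=3, V=2, Y=1) weight 1/220
  (U=1, W=1, X=0, Z=4, V=1, Y=0) weight 1/165
  (U=1, W=1, X=0, Z=4, V=1, Y=1) weight 1/165
  (U=1, W=1, X=1, Z=3, V=2, Y=0) weight 1/330
  (U=1, W=1, X=1, Z=3, V=2, Y=1) weight 1/330
  (U=1, W=1, X=1, Z=4, V=1, Y=0) weight 2/495
  (U=1, W=1, X=1, Z=4, V=1, Y=1) weight 2/495
  … 40 more
Group by V:
  weight(V=1) = 4/33
  weight(V=2) = 1/11
Total weight = 4/33 + 1/11 = 7/33
P(V=1 | obs) = 4/33 / 7/33 = 4/7
P(V=2 | obs) = 1/11 / 7/33 = 3/7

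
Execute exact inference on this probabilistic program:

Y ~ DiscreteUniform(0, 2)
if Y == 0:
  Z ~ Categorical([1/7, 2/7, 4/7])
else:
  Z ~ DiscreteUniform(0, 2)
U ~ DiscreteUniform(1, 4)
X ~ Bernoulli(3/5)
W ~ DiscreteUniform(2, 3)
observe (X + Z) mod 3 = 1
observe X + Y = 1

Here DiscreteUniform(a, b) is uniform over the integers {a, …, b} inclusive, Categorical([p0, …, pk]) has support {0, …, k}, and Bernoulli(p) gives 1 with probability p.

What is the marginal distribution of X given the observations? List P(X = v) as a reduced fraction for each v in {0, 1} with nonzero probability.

Enumerate traces; 16 have nonzero weight after conditioning:
  (Y=0, Z=0, U=1, X=1, W=2) weight 1/280
  (Y=0, Z=0, U=1, X=1, W=3) weight 1/280
  (Y=0, Z=0, U=2, X=1, W=2) weight 1/280
  (Y=0, Z=0, U=2, X=1, W=3) weight 1/280
  (Y=0, Z=0, U=3, X=1, W=2) weight 1/280
  (Y=0, Z=0, U=3, X=1, W=3) weight 1/280
  (Y=0, Z=0, U=4, X=1, W=2) weight 1/280
  (Y=0, Z=0, U=4, X=1, W=3) weight 1/280
  (Y=1, Z=1, U=1, X=0, W=2) weight 1/180
  … 7 more
Group by X:
  weight(X=0) = 2/45
  weight(X=1) = 1/35
Total weight = 2/45 + 1/35 = 23/315
P(X=0 | obs) = 2/45 / 23/315 = 14/23
P(X=1 | obs) = 1/35 / 23/315 = 9/23

P(X=0) = 14/23, P(X=1) = 9/23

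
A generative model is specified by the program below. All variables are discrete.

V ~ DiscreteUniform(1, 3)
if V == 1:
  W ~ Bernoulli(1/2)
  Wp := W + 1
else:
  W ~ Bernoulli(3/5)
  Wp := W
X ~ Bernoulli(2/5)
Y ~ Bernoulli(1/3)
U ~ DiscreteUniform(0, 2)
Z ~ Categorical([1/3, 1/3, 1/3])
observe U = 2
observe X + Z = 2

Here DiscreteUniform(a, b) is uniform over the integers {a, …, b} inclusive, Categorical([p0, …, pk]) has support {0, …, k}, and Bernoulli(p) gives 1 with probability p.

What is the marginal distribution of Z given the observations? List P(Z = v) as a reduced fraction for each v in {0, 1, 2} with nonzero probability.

P(Z=1) = 2/5, P(Z=2) = 3/5

Enumerate traces; 24 have nonzero weight after conditioning:
  (V=1, W=0, X=0, Y=0, U=2, Z=2) weight 1/135
  (V=1, W=0, X=0, Y=1, U=2, Z=2) weight 1/270
  (V=1, W=0, X=1, Y=0, U=2, Z=1) weight 2/405
  (V=1, W=0, X=1, Y=1, U=2, Z=1) weight 1/405
  (V=1, W=1, X=0, Y=0, U=2, Z=2) weight 1/135
  (V=1, W=1, X=0, Y=1, U=2, Z=2) weight 1/270
  (V=1, W=1, X=1, Y=0, U=2, Z=1) weight 2/405
  (V=1, W=1, X=1, Y=1, U=2, Z=1) weight 1/405
  … 16 more
Group by Z:
  weight(Z=1) = 2/45
  weight(Z=2) = 1/15
Total weight = 2/45 + 1/15 = 1/9
P(Z=1 | obs) = 2/45 / 1/9 = 2/5
P(Z=2 | obs) = 1/15 / 1/9 = 3/5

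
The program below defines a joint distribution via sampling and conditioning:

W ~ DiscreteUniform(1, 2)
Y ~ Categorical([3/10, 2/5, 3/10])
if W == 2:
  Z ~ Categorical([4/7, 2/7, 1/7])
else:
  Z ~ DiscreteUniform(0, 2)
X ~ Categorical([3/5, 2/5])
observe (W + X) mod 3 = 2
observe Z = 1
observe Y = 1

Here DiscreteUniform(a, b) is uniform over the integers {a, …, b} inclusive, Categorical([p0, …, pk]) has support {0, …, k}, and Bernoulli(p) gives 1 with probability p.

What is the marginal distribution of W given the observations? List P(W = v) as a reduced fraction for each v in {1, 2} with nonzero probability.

P(W=1) = 7/16, P(W=2) = 9/16

Enumerate traces; 2 have nonzero weight after conditioning:
  (W=1, Y=1, Z=1, X=1) weight 2/75
  (W=2, Y=1, Z=1, X=0) weight 6/175
Group by W:
  weight(W=1) = 2/75
  weight(W=2) = 6/175
Total weight = 2/75 + 6/175 = 32/525
P(W=1 | obs) = 2/75 / 32/525 = 7/16
P(W=2 | obs) = 6/175 / 32/525 = 9/16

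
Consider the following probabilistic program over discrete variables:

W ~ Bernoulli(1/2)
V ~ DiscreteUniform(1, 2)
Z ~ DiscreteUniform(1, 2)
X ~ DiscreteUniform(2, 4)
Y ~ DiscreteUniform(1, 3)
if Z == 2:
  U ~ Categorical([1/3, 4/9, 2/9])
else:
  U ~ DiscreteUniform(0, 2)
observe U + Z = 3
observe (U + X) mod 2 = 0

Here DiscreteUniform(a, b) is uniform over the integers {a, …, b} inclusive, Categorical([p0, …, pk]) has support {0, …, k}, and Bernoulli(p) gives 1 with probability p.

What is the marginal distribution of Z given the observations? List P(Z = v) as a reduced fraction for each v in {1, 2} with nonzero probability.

P(Z=1) = 3/5, P(Z=2) = 2/5

Enumerate traces; 36 have nonzero weight after conditioning:
  (W=0, V=1, Z=1, X=2, Y=1, U=2) weight 1/216
  (W=0, V=1, Z=1, X=2, Y=2, U=2) weight 1/216
  (W=0, V=1, Z=1, X=2, Y=3, U=2) weight 1/216
  (W=0, V=1, Z=1, X=4, Y=1, U=2) weight 1/216
  (W=0, V=1, Z=1, X=4, Y=2, U=2) weight 1/216
  (W=0, V=1, Z=1, X=4, Y=3, U=2) weight 1/216
  (W=0, V=1, Z=2, X=3, Y=1, U=1) weight 1/162
  (W=0, V=1, Z=2, X=3, Y=2, U=1) weight 1/162
  … 28 more
Group by Z:
  weight(Z=1) = 1/9
  weight(Z=2) = 2/27
Total weight = 1/9 + 2/27 = 5/27
P(Z=1 | obs) = 1/9 / 5/27 = 3/5
P(Z=2 | obs) = 2/27 / 5/27 = 2/5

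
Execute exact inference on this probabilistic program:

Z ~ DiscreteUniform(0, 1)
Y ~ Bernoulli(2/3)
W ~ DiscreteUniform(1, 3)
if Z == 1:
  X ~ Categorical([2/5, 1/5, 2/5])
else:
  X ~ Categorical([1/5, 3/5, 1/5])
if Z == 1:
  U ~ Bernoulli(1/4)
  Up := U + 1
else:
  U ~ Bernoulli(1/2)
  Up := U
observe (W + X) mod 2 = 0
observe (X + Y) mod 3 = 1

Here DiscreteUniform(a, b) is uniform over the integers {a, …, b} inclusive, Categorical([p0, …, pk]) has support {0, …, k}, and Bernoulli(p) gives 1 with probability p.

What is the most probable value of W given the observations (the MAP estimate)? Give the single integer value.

Enumerate traces; 12 have nonzero weight after conditioning:
  (Z=0, Y=0, W=1, X=1, U=0) weight 1/60
  (Z=0, Y=0, W=1, X=1, U=1) weight 1/60
  (Z=0, Y=0, W=3, X=1, U=0) weight 1/60
  (Z=0, Y=0, W=3, X=1, U=1) weight 1/60
  (Z=0, Y=1, W=2, X=0, U=0) weight 1/90
  (Z=0, Y=1, W=2, X=0, U=1) weight 1/90
  (Z=1, Y=0, W=1, X=1, U=0) weight 1/120
  (Z=1, Y=0, W=1, X=1, U=1) weight 1/360
  … 4 more
Group by W:
  weight(W=1) = 2/45
  weight(W=2) = 1/15
  weight(W=3) = 2/45
Total weight = 2/45 + 1/15 + 2/45 = 7/45
P(W=1 | obs) = 2/45 / 7/45 = 2/7
P(W=2 | obs) = 1/15 / 7/45 = 3/7
P(W=3 | obs) = 2/45 / 7/45 = 2/7
argmax = 2

argmax_v P(W = v | obs) = 2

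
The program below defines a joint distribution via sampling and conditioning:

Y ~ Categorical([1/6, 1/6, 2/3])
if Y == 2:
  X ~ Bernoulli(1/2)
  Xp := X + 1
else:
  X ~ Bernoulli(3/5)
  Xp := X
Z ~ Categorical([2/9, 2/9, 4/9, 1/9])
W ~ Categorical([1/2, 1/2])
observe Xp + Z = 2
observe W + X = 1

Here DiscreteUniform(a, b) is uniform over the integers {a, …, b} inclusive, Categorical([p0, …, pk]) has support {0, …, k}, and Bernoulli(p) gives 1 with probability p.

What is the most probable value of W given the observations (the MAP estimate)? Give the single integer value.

Enumerate traces; 6 have nonzero weight after conditioning:
  (Y=0, X=0, Z=2, W=1) weight 2/135
  (Y=0, X=1, Z=1, W=0) weight 1/90
  (Y=1, X=0, Z=2, W=1) weight 2/135
  (Y=1, X=1, Z=1, W=0) weight 1/90
  (Y=2, X=0, Z=1, W=1) weight 1/27
  (Y=2, X=1, Z=0, W=0) weight 1/27
Group by W:
  weight(W=0) = 8/135
  weight(W=1) = 1/15
Total weight = 8/135 + 1/15 = 17/135
P(W=0 | obs) = 8/135 / 17/135 = 8/17
P(W=1 | obs) = 1/15 / 17/135 = 9/17
argmax = 1

argmax_v P(W = v | obs) = 1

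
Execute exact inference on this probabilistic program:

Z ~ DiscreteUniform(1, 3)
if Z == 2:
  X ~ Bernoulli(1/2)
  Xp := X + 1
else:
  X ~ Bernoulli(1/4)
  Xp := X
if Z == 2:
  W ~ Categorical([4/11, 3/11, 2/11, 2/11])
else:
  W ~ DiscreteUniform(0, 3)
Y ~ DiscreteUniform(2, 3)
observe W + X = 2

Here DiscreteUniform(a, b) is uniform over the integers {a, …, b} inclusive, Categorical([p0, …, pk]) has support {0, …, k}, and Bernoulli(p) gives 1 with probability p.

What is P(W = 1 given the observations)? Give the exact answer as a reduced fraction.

P(W = 1 | obs) = 23/64

Enumerate traces; 12 have nonzero weight after conditioning:
  (Z=1, X=0, W=2, Y=2) weight 1/32
  (Z=1, X=0, W=2, Y=3) weight 1/32
  (Z=1, X=1, W=1, Y=2) weight 1/96
  (Z=1, X=1, W=1, Y=3) weight 1/96
  (Z=2, X=0, W=2, Y=2) weight 1/66
  (Z=2, X=0, W=2, Y=3) weight 1/66
  (Z=2, X=1, W=1, Y=2) weight 1/44
  (Z=2, X=1, W=1, Y=3) weight 1/44
  … 4 more
Group by W:
  weight(W=1) = 23/264
  weight(W=2) = 41/264
Total weight = 23/264 + 41/264 = 8/33
P(W=1 | obs) = 23/264 / 8/33 = 23/64
P(W=2 | obs) = 41/264 / 8/33 = 41/64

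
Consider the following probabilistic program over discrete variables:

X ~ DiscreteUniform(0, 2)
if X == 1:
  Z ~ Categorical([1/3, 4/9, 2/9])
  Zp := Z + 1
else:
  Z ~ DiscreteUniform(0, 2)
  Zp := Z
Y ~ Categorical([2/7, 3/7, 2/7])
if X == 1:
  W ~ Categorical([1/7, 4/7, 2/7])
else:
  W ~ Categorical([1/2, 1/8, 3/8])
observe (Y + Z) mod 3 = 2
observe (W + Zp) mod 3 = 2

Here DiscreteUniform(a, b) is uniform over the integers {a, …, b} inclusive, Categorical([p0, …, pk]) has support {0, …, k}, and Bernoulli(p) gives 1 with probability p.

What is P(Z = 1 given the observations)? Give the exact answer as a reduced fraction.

Enumerate traces; 9 have nonzero weight after conditioning:
  (X=0, Z=0, Y=2, W=2) weight 1/84
  (X=0, Z=1, Y=1, W=1) weight 1/168
  (X=0, Z=2, Y=0, W=0) weight 1/63
  (X=1, Z=0, Y=2, W=1) weight 8/441
  (X=1, Z=1, Y=1, W=0) weight 4/441
  (X=1, Z=2, Y=0, W=2) weight 8/1323
  (X=2, Z=0, Y=2, W=2) weight 1/84
  (X=2, Z=1, Y=1, W=1) weight 1/168
  … 1 more
Group by Z:
  weight(Z=0) = 37/882
  weight(Z=1) = 37/1764
  weight(Z=2) = 50/1323
Total weight = 37/882 + 37/1764 + 50/1323 = 533/5292
P(Z=0 | obs) = 37/882 / 533/5292 = 222/533
P(Z=1 | obs) = 37/1764 / 533/5292 = 111/533
P(Z=2 | obs) = 50/1323 / 533/5292 = 200/533

P(Z = 1 | obs) = 111/533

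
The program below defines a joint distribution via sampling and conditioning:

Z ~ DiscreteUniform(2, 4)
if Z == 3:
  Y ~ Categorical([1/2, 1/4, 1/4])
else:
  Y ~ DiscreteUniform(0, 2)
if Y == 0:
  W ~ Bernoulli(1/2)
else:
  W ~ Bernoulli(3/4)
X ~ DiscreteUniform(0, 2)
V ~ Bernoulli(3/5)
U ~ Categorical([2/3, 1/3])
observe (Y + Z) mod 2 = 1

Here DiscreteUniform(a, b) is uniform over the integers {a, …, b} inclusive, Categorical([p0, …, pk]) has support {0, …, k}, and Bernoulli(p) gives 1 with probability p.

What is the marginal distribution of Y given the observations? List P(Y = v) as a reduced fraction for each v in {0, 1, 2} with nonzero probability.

P(Y=0) = 6/17, P(Y=1) = 8/17, P(Y=2) = 3/17

Enumerate traces; 96 have nonzero weight after conditioning:
  (Z=2, Y=1, W=0, X=0, V=0, U=0) weight 1/405
  (Z=2, Y=1, W=0, X=0, V=0, U=1) weight 1/810
  (Z=2, Y=1, W=0, X=0, V=1, U=0) weight 1/270
  (Z=2, Y=1, W=0, X=0, V=1, U=1) weight 1/540
  (Z=2, Y=1, W=0, X=1, V=0, U=0) weight 1/405
  (Z=2, Y=1, W=0, X=1, V=0, U=1) weight 1/810
  (Z=2, Y=1, W=0, X=1, V=1, U=0) weight 1/270
  (Z=2, Y=1, W=0, X=1, V=1, U=1) weight 1/540
  (Z=3, Y=0, W=0, X=0, V=0, U=0) weight 1/135
  (Z=3, Y=2, W=0, X=0, V=0, U=0) weight 1/540
  … 86 more
Group by Y:
  weight(Y=0) = 1/6
  weight(Y=1) = 2/9
  weight(Y=2) = 1/12
Total weight = 1/6 + 2/9 + 1/12 = 17/36
P(Y=0 | obs) = 1/6 / 17/36 = 6/17
P(Y=1 | obs) = 2/9 / 17/36 = 8/17
P(Y=2 | obs) = 1/12 / 17/36 = 3/17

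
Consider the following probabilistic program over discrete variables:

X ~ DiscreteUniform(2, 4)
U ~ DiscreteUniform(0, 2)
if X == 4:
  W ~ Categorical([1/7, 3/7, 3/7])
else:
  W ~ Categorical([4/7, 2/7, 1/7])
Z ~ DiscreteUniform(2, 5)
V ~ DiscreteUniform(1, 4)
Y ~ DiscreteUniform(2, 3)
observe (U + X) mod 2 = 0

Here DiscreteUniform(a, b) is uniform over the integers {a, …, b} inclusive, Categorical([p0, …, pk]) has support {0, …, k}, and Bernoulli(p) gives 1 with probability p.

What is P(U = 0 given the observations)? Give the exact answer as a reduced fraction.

P(U = 0 | obs) = 2/5

Enumerate traces; 480 have nonzero weight after conditioning:
  (X=2, U=0, W=0, Z=2, V=1, Y=2) weight 1/504
  (X=2, U=0, W=0, Z=2, V=1, Y=3) weight 1/504
  (X=2, U=0, W=0, Z=2, V=2, Y=2) weight 1/504
  (X=2, U=0, W=0, Z=2, V=2, Y=3) weight 1/504
  (X=2, U=0, W=0, Z=2, V=3, Y=2) weight 1/504
  (X=2, U=0, W=0, Z=2, V=3, Y=3) weight 1/504
  (X=2, U=0, W=0, Z=2, V=4, Y=2) weight 1/504
  (X=2, U=0, W=0, Z=2, V=4, Y=3) weight 1/504
  (X=2, U=2, W=0, Z=2, V=1, Y=2) weight 1/504
  (X=3, U=1, W=0, Z=2, V=1, Y=2) weight 1/504
  … 470 more
Group by U:
  weight(U=0) = 2/9
  weight(U=1) = 1/9
  weight(U=2) = 2/9
Total weight = 2/9 + 1/9 + 2/9 = 5/9
P(U=0 | obs) = 2/9 / 5/9 = 2/5
P(U=1 | obs) = 1/9 / 5/9 = 1/5
P(U=2 | obs) = 2/9 / 5/9 = 2/5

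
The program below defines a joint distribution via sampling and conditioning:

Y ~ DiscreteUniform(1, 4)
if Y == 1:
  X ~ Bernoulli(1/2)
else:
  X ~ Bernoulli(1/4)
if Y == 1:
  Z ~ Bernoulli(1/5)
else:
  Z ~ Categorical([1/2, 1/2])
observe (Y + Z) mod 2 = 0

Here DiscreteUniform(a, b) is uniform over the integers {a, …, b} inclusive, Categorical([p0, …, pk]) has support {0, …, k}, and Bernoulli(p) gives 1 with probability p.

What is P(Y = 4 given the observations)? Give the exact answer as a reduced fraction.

Enumerate traces; 8 have nonzero weight after conditioning:
  (Y=1, X=0, Z=1) weight 1/40
  (Y=1, X=1, Z=1) weight 1/40
  (Y=2, X=0, Z=0) weight 3/32
  (Y=2, X=1, Z=0) weight 1/32
  (Y=3, X=0, Z=1) weight 3/32
  (Y=3, X=1, Z=1) weight 1/32
  (Y=4, X=0, Z=0) weight 3/32
  (Y=4, X=1, Z=0) weight 1/32
Group by Y:
  weight(Y=1) = 1/20
  weight(Y=2) = 1/8
  weight(Y=3) = 1/8
  weight(Y=4) = 1/8
Total weight = 1/20 + 1/8 + 1/8 + 1/8 = 17/40
P(Y=1 | obs) = 1/20 / 17/40 = 2/17
P(Y=2 | obs) = 1/8 / 17/40 = 5/17
P(Y=3 | obs) = 1/8 / 17/40 = 5/17
P(Y=4 | obs) = 1/8 / 17/40 = 5/17

P(Y = 4 | obs) = 5/17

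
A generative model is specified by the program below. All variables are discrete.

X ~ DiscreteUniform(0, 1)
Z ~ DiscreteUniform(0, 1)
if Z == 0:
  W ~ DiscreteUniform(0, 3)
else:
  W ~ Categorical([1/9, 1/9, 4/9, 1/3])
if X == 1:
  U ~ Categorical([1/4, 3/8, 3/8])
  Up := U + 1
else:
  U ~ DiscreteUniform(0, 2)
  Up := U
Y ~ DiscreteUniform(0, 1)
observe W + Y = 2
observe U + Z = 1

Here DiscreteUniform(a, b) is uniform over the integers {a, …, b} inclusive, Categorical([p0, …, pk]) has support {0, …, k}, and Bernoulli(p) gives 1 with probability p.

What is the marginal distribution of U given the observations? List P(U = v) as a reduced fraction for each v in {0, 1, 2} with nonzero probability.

P(U=0) = 140/293, P(U=1) = 153/293

Enumerate traces; 8 have nonzero weight after conditioning:
  (X=0, Z=0, W=1, U=1, Y=1) weight 1/96
  (X=0, Z=0, W=2, U=1, Y=0) weight 1/96
  (X=0, Z=1, W=1, U=0, Y=1) weight 1/216
  (X=0, Z=1, W=2, U=0, Y=0) weight 1/54
  (X=1, Z=0, W=1, U=1, Y=1) weight 3/256
  (X=1, Z=0, W=2, U=1, Y=0) weight 3/256
  (X=1, Z=1, W=1, U=0, Y=1) weight 1/288
  (X=1, Z=1, W=2, U=0, Y=0) weight 1/72
Group by U:
  weight(U=0) = 35/864
  weight(U=1) = 17/384
Total weight = 35/864 + 17/384 = 293/3456
P(U=0 | obs) = 35/864 / 293/3456 = 140/293
P(U=1 | obs) = 17/384 / 293/3456 = 153/293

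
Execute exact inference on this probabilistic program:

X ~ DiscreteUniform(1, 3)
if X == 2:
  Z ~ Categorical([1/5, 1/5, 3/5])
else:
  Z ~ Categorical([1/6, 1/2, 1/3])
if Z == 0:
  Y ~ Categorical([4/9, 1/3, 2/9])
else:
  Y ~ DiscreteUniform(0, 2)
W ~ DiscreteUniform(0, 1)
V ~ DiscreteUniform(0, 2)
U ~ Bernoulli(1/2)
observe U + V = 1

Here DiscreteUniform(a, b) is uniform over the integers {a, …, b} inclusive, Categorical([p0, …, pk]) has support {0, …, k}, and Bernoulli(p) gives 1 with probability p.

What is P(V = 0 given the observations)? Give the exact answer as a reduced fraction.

P(V = 0 | obs) = 1/2

Enumerate traces; 108 have nonzero weight after conditioning:
  (X=1, Z=0, Y=0, W=0, V=0, U=1) weight 1/486
  (X=1, Z=0, Y=0, W=0, V=1, U=0) weight 1/486
  (X=1, Z=0, Y=0, W=1, V=0, U=1) weight 1/486
  (X=1, Z=0, Y=0, W=1, V=1, U=0) weight 1/486
  (X=1, Z=0, Y=1, W=0, V=0, U=1) weight 1/648
  (X=1, Z=0, Y=1, W=0, V=1, U=0) weight 1/648
  (X=1, Z=0, Y=1, W=1, V=0, U=1) weight 1/648
  (X=1, Z=0, Y=1, W=1, V=1, U=0) weight 1/648
  … 100 more
Group by V:
  weight(V=0) = 1/6
  weight(V=1) = 1/6
Total weight = 1/6 + 1/6 = 1/3
P(V=0 | obs) = 1/6 / 1/3 = 1/2
P(V=1 | obs) = 1/6 / 1/3 = 1/2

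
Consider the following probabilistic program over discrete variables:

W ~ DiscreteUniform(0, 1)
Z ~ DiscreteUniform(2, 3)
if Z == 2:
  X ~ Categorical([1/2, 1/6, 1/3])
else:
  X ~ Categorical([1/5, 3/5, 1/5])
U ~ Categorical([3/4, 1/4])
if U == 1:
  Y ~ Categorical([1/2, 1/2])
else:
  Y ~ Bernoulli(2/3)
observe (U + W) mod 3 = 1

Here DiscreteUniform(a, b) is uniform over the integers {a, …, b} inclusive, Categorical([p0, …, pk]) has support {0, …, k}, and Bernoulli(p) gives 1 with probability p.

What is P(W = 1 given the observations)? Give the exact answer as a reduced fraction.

Enumerate traces; 24 have nonzero weight after conditioning:
  (W=0, Z=2, X=0, U=1, Y=0) weight 1/64
  (W=0, Z=2, X=0, U=1, Y=1) weight 1/64
  (W=0, Z=2, X=1, U=1, Y=0) weight 1/192
  (W=0, Z=2, X=1, U=1, Y=1) weight 1/192
  (W=0, Z=2, X=2, U=1, Y=0) weight 1/96
  (W=0, Z=2, X=2, U=1, Y=1) weight 1/96
  (W=0, Z=3, X=0, U=1, Y=0) weight 1/160
  (W=0, Z=3, X=0, U=1, Y=1) weight 1/160
  (W=1, Z=2, X=0, U=0, Y=0) weight 1/32
  … 15 more
Group by W:
  weight(W=0) = 1/8
  weight(W=1) = 3/8
Total weight = 1/8 + 3/8 = 1/2
P(W=0 | obs) = 1/8 / 1/2 = 1/4
P(W=1 | obs) = 3/8 / 1/2 = 3/4

P(W = 1 | obs) = 3/4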